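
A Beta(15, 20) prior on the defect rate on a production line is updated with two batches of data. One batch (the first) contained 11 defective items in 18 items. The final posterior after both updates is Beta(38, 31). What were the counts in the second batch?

12 defective items and 4 good items

Because Beta–binomial updating is additive in the counts, the combined data contributed (α_post−α_prior, β_post−β_prior) successes and failures.
Total across both batches: 38−15=23 defective items, 31−20=11 good items.
Subtract the first batch: 23−11=12 defective items and 11−7=4 good items.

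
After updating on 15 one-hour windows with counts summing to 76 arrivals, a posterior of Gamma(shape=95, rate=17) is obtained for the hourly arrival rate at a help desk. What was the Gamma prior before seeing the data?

Gamma(shape=19, rate=2)

Gamma–Poisson conjugacy: posterior shape = α + Σxᵢ, posterior rate = β + n.
So α = 95 − 76 = 19 and β = 17 − 15 = 2.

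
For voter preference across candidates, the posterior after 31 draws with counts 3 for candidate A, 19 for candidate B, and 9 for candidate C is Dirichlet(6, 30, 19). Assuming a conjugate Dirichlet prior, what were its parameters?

For a Dirichlet(α) prior with multinomial counts c, the posterior is Dirichlet(α + c) componentwise.
Subtract each count from the matching posterior parameter: 6−3=3, 30−19=11, 19−9=10.

Dirichlet(3, 11, 10)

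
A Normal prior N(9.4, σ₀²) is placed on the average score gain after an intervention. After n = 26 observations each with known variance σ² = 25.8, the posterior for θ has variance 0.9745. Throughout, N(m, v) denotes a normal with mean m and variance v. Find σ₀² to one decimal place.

Posterior precision equals prior precision plus data precision: 1/σ_n² = 1/σ₀² + n/σ².
So 1/σ₀² = 1/0.9745 − 26/25.8 = 1.026167 − 1.007752 = 0.018415.
Hence σ₀² = 1/0.018415 ≈ 54.3.

σ₀² = 54.3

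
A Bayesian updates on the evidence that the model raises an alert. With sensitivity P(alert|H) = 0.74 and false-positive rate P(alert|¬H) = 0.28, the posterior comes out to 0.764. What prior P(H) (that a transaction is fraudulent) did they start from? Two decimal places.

In odds form, posterior odds = prior odds × likelihood ratio, so prior odds = posterior odds ÷ LR.
Posterior odds = 0.764/(1−0.764) = 3.2373. LR = 0.74/0.28 = 2.6429.
Prior odds = 3.2373/2.6429 = 1.2249, so P(H) = 1.2249/(1+1.2249) ≈ 0.55.

P(H) = 0.55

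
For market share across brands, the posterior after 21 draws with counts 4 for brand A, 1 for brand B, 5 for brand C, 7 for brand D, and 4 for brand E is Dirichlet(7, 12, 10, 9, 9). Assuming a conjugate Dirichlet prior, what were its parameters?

For a Dirichlet(α) prior with multinomial counts c, the posterior is Dirichlet(α + c) componentwise.
Subtract each count from the matching posterior parameter: 7−4=3, 12−1=11, 10−5=5, 9−7=2, 9−4=5.

Dirichlet(3, 11, 5, 2, 5)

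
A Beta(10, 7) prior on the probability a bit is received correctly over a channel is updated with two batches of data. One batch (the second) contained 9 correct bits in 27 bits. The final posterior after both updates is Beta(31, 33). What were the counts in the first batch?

Because Beta–binomial updating is additive in the counts, the combined data contributed (α_post−α_prior, β_post−β_prior) successes and failures.
Total across both batches: 31−10=21 correct bits, 33−7=26 errors.
Subtract the second batch: 21−9=12 correct bits and 26−18=8 errors.

12 correct bits and 8 errors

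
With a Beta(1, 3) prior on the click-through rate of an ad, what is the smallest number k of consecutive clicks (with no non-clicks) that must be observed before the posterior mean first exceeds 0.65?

k = 5

After k clicks and 0 non-clicks the posterior is Beta(1+k, 3), with mean (1+k)/(1+3+k).
Set (1+k)/(4+k) > 0.65 and solve: k > (0.65·4 − 1)/(1 − 0.65) = 4.571.
The smallest integer exceeding 4.571 is 5.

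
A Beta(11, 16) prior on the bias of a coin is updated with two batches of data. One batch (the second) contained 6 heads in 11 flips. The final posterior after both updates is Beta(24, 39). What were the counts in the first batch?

7 heads and 18 tails

Sequential conjugate updates are equivalent to a single update on the pooled data, so total successes = posterior α − prior α and total failures = posterior β − prior β.
Total across both batches: 24−11=13 heads, 39−16=23 tails.
Subtract the second batch: 13−6=7 heads and 23−5=18 tails.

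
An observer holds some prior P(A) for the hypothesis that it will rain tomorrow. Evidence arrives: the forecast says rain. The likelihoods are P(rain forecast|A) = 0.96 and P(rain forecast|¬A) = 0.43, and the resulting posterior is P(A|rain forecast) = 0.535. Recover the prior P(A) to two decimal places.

P(A) = 0.34

Bayes' rule in odds form gives O(A|E) = O(A)·[P(E|A)/P(E|¬A)], hence O(A) = O(A|E)/LR.
Posterior odds = 0.535/(1−0.535) = 1.1505. LR = 0.96/0.43 = 2.2326.
Prior odds = 1.1505/2.2326 = 0.5153, so P(A) = 0.5153/(1+0.5153) ≈ 0.34.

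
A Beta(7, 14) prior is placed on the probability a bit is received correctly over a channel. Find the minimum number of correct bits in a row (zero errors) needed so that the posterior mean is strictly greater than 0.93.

After k correct bits and 0 errors the posterior is Beta(7+k, 14), with mean (7+k)/(7+14+k).
Set (7+k)/(21+k) > 0.93 and solve: k > (0.93·21 − 7)/(1 − 0.93) = 179.000.
The smallest integer exceeding 179.000 is 180, and checking k=180: (187)/(201) = 0.9303 > 0.93.

k = 180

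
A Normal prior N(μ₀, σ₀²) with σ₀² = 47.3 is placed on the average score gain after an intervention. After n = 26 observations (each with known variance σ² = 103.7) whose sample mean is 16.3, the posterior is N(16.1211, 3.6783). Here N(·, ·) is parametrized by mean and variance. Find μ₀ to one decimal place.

With known observation variance, the Normal–Normal posterior has precision τ_n = τ₀ + n/σ² and mean μ_n = (τ₀μ₀ + (n/σ²)x̄)/τ_n.
Here τ₀ = 1/47.3 = 0.021142 and τ_data = 26/103.7 = 0.250723, so τ_n = 0.271865.
Rearranging for μ₀: μ₀ = (μ_n·τ_n − τ_data·x̄)/τ₀ = (16.1211·0.271865 − 0.250723·16.3) / 0.021142 = 0.295978/0.021142 ≈ 14.0.

μ₀ = 14.0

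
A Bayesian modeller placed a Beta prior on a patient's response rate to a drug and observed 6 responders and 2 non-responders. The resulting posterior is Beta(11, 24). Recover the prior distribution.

A Beta(α, β) prior with s successes and f failures in binomial data gives a Beta(α+s, β+f) posterior.
Subtract the data counts: 11−6=5, 24−2=22.

Beta(5, 22)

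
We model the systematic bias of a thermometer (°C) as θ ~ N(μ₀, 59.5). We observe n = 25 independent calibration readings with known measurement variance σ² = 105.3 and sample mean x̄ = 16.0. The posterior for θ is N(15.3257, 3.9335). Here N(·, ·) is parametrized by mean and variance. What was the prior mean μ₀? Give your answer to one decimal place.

μ₀ = 5.8

The posterior mean is a precision-weighted average: μ_n = (τ₀μ₀ + τ_data·x̄)/(τ₀+τ_data), with τ₀=1/σ₀² and τ_data=n/σ².
Here τ₀ = 1/59.5 = 0.016807 and τ_data = 25/105.3 = 0.237417, so τ_n = 0.254224.
Rearranging for μ₀: μ₀ = (μ_n·τ_n − τ_data·x̄)/τ₀ = (15.3257·0.254224 − 0.237417·16.0) / 0.016807 = 0.097489/0.016807 ≈ 5.8.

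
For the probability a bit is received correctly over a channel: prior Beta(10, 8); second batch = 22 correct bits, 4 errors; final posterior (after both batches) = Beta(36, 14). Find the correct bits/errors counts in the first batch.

4 correct bits and 2 errors

Because Beta–binomial updating is additive in the counts, the combined data contributed (α_post−α_prior, β_post−β_prior) successes and failures.
Total across both batches: 36−10=26 correct bits, 14−8=6 errors.
Subtract the second batch: 26−22=4 correct bits and 6−4=2 errors.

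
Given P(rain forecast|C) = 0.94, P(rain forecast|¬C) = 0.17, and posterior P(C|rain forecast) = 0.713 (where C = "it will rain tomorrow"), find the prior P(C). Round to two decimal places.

P(C) = 0.31

In odds form, posterior odds = prior odds × likelihood ratio, so prior odds = posterior odds ÷ LR.
Posterior odds = 0.713/(1−0.713) = 2.4843. LR = 0.94/0.17 = 5.5294.
Prior odds = 2.4843/5.5294 = 0.4493, so P(C) = 0.4493/(1+0.4493) ≈ 0.31.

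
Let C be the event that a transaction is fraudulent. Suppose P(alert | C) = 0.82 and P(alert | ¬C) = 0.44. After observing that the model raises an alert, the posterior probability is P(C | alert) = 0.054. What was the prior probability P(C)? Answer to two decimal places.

P(C) = 0.03

Bayes' rule in odds form gives O(C|E) = O(C)·[P(E|C)/P(E|¬C)], hence O(C) = O(C|E)/LR.
Posterior odds = 0.054/(1−0.054) = 0.0571. LR = 0.82/0.44 = 1.8636.
Prior odds = 0.0571/1.8636 = 0.0306, so P(C) = 0.0306/(1+0.0306) ≈ 0.03.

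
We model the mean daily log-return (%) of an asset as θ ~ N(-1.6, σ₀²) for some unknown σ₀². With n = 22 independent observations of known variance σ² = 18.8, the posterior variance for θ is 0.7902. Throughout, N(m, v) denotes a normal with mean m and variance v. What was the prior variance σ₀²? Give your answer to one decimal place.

σ₀² = 10.5

For the Normal–Normal model with known σ², precisions add: τ_n = τ₀ + n/σ².
So 1/σ₀² = 1/0.7902 − 22/18.8 = 1.265502 − 1.170213 = 0.095289.
Hence σ₀² = 1/0.095289 ≈ 10.5.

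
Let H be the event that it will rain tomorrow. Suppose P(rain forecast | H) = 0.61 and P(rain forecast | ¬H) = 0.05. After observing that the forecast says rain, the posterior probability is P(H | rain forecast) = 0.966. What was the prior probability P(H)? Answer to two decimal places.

In odds form, posterior odds = prior odds × likelihood ratio, so prior odds = posterior odds ÷ LR.
Posterior odds = 0.966/(1−0.966) = 28.4118. LR = 0.61/0.05 = 12.2000.
Prior odds = 28.4118/12.2000 = 2.3288, so P(H) = 2.3288/(1+2.3288) ≈ 0.70.

P(H) = 0.70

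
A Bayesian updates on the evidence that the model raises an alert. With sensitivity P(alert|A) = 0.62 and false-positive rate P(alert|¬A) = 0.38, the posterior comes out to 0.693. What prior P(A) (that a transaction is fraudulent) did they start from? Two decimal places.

P(A) = 0.58

In odds form, posterior odds = prior odds × likelihood ratio, so prior odds = posterior odds ÷ LR.
Posterior odds = 0.693/(1−0.693) = 2.2573. LR = 0.62/0.38 = 1.6316.
Prior odds = 2.2573/1.6316 = 1.3835, so P(A) = 1.3835/(1+1.3835) ≈ 0.58.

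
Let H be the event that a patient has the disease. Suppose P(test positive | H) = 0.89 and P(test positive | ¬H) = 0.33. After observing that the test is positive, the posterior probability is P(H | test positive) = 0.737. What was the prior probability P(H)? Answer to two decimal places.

P(H) = 0.51

In odds form, posterior odds = prior odds × likelihood ratio, so prior odds = posterior odds ÷ LR.
Posterior odds = 0.737/(1−0.737) = 2.8023. LR = 0.89/0.33 = 2.6970.
Prior odds = 2.8023/2.6970 = 1.0390, so P(H) = 1.0390/(1+1.0390) ≈ 0.51.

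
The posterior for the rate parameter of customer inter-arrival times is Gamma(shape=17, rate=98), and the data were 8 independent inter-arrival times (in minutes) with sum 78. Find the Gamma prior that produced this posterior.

Gamma(shape=9, rate=20)

For an exponential likelihood with a Gamma(α, β) prior on the rate, n observations with total T give posterior Gamma(α+n, β+T).
So α = 17 − 8 = 9 and β = 98 − 78 = 20.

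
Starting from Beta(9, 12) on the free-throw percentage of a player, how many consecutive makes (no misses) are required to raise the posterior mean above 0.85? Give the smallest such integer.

k = 60

After k makes and 0 misses the posterior is Beta(9+k, 12), with mean (9+k)/(9+12+k).
Set (9+k)/(21+k) > 0.85 and solve: k > (0.85·21 − 9)/(1 − 0.85) = 59.000.
The smallest integer exceeding 59.000 is 60.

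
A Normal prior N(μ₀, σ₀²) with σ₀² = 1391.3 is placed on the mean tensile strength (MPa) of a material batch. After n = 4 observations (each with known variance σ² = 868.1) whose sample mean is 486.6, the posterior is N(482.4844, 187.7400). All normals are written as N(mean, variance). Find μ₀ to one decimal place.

μ₀ = 456.1

The posterior mean is a precision-weighted average: μ_n = (τ₀μ₀ + τ_data·x̄)/(τ₀+τ_data), with τ₀=1/σ₀² and τ_data=n/σ².
Here τ₀ = 1/1391.3 = 0.000719 and τ_data = 4/868.1 = 0.004608, so τ_n = 0.005327.
Rearranging for μ₀: μ₀ = (μ_n·τ_n − τ_data·x̄)/τ₀ = (482.4844·0.005327 − 0.004608·486.6) / 0.000719 = 0.327942/0.000719 ≈ 456.1.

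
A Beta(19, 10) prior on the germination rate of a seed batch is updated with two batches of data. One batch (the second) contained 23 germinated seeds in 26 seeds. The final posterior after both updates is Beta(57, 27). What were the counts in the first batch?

Sequential conjugate updates are equivalent to a single update on the pooled data, so total successes = posterior α − prior α and total failures = posterior β − prior β.
Total across both batches: 57−19=38 germinated seeds, 27−10=17 non-germinating seeds.
Subtract the second batch: 38−23=15 germinated seeds and 17−3=14 non-germinating seeds.

15 germinated seeds and 14 non-germinating seeds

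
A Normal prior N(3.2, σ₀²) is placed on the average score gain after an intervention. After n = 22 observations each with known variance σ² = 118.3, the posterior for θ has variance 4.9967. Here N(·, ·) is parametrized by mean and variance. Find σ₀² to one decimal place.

σ₀² = 70.6

Posterior precision equals prior precision plus data precision: 1/σ_n² = 1/σ₀² + n/σ².
So 1/σ₀² = 1/4.9967 − 22/118.3 = 0.200132 − 0.185968 = 0.014164.
Hence σ₀² = 1/0.014164 ≈ 70.6.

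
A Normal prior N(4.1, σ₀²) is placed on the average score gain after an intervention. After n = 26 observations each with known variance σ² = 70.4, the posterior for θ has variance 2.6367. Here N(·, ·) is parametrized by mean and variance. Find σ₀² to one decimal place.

σ₀² = 100.6

Posterior precision equals prior precision plus data precision: 1/σ_n² = 1/σ₀² + n/σ².
So 1/σ₀² = 1/2.6367 − 26/70.4 = 0.379262 − 0.369318 = 0.009944.
Hence σ₀² = 1/0.009944 ≈ 100.6.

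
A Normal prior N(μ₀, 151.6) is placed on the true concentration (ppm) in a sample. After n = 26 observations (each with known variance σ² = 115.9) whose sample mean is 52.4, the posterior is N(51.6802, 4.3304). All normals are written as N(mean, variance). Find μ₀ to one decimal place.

μ₀ = 27.2

With known observation variance, the Normal–Normal posterior has precision τ_n = τ₀ + n/σ² and mean μ_n = (τ₀μ₀ + (n/σ²)x̄)/τ_n.
Here τ₀ = 1/151.6 = 0.006596 and τ_data = 26/115.9 = 0.224331, so τ_n = 0.230927.
Rearranging for μ₀: μ₀ = (μ_n·τ_n − τ_data·x̄)/τ₀ = (51.6802·0.230927 − 0.224331·52.4) / 0.006596 = 0.179409/0.006596 ≈ 27.2.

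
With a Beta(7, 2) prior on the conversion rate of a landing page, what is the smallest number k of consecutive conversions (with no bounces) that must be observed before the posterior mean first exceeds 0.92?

After k conversions and 0 bounces the posterior is Beta(7+k, 2), with mean (7+k)/(7+2+k).
Set (7+k)/(9+k) > 0.92 and solve: k > (0.92·9 − 7)/(1 − 0.92) = 16.000.
The smallest integer exceeding 16.000 is 17, and checking k=17: (24)/(26) = 0.9231 > 0.92.

k = 17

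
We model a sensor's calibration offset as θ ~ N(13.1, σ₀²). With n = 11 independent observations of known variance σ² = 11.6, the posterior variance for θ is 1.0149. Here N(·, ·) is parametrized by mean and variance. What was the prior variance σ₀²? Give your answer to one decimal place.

Posterior precision equals prior precision plus data precision: 1/σ_n² = 1/σ₀² + n/σ².
So 1/σ₀² = 1/1.0149 − 11/11.6 = 0.985319 − 0.948276 = 0.037043.
Hence σ₀² = 1/0.037043 ≈ 27.0.

σ₀² = 27.0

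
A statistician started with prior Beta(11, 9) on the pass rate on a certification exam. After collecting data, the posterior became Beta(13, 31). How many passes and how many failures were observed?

A Beta(α, β) prior with s successes and f failures in binomial data gives a Beta(α+s, β+f) posterior.
So s = 13 − 11 = 2 and f = 31 − 9 = 22.

2 passes and 22 failures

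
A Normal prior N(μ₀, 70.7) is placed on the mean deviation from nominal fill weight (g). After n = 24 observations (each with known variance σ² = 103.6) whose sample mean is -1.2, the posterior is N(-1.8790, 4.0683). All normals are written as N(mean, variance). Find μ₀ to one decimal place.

μ₀ = -13.0

With known observation variance, the Normal–Normal posterior has precision τ_n = τ₀ + n/σ² and mean μ_n = (τ₀μ₀ + (n/σ²)x̄)/τ_n.
Here τ₀ = 1/70.7 = 0.014144 and τ_data = 24/103.6 = 0.231660, so τ_n = 0.245804.
Rearranging for μ₀: μ₀ = (μ_n·τ_n − τ_data·x̄)/τ₀ = (-1.8790·0.245804 − 0.231660·-1.2) / 0.014144 = -0.183874/0.014144 ≈ -13.0.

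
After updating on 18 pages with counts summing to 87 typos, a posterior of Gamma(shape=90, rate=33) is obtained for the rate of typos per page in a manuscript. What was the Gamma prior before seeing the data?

Gamma–Poisson conjugacy: posterior shape = α + Σxᵢ, posterior rate = β + n.
So α = 90 − 87 = 3 and β = 33 − 18 = 15.

Gamma(shape=3, rate=15)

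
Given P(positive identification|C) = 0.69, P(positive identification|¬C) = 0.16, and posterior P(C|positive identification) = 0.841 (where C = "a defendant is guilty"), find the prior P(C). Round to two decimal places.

P(C) = 0.55

In odds form, posterior odds = prior odds × likelihood ratio, so prior odds = posterior odds ÷ LR.
Posterior odds = 0.841/(1−0.841) = 5.2893. LR = 0.69/0.16 = 4.3125.
Prior odds = 5.2893/4.3125 = 1.2265, so P(C) = 1.2265/(1+1.2265) ≈ 0.55.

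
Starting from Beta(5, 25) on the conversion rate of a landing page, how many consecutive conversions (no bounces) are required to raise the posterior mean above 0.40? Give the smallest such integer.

After k conversions and 0 bounces the posterior is Beta(5+k, 25), with mean (5+k)/(5+25+k).
Set (5+k)/(30+k) > 0.40 and solve: k > (0.40·30 − 5)/(1 − 0.40) = 11.667.
The smallest integer exceeding 11.667 is 12.

k = 12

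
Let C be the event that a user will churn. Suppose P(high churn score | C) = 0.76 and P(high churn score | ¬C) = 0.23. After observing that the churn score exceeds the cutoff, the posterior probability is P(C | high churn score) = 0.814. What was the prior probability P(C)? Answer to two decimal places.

P(C) = 0.57

In odds form, posterior odds = prior odds × likelihood ratio, so prior odds = posterior odds ÷ LR.
Posterior odds = 0.814/(1−0.814) = 4.3763. LR = 0.76/0.23 = 3.3043.
Prior odds = 4.3763/3.3043 = 1.3244, so P(C) = 1.3244/(1+1.3244) ≈ 0.57.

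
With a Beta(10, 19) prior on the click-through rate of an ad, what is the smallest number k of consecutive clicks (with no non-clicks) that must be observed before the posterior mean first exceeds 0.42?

k = 4

After k clicks and 0 non-clicks the posterior is Beta(10+k, 19), with mean (10+k)/(10+19+k).
Set (10+k)/(29+k) > 0.42 and solve: k > (0.42·29 − 10)/(1 − 0.42) = 3.759.
The smallest integer exceeding 3.759 is 4.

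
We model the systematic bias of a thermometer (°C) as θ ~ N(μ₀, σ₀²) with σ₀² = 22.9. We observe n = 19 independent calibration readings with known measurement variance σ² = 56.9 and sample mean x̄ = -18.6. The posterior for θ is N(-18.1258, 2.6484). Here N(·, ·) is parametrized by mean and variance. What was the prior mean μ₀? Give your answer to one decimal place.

With known observation variance, the Normal–Normal posterior has precision τ_n = τ₀ + n/σ² and mean μ_n = (τ₀μ₀ + (n/σ²)x̄)/τ_n.
Here τ₀ = 1/22.9 = 0.043668 and τ_data = 19/56.9 = 0.333919, so τ_n = 0.377587.
Rearranging for μ₀: μ₀ = (μ_n·τ_n − τ_data·x̄)/τ₀ = (-18.1258·0.377587 − 0.333919·-18.6) / 0.043668 = -0.633173/0.043668 ≈ -14.5.

μ₀ = -14.5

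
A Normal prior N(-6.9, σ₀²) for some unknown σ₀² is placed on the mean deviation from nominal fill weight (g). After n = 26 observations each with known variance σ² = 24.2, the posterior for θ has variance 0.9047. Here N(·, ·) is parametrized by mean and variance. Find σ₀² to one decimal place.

σ₀² = 32.3

For the Normal–Normal model with known σ², precisions add: τ_n = τ₀ + n/σ².
So 1/σ₀² = 1/0.9047 − 26/24.2 = 1.105339 − 1.074380 = 0.030959.
Hence σ₀² = 1/0.030959 ≈ 32.3.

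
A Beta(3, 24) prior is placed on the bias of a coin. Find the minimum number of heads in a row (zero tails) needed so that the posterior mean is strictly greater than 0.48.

After k heads and 0 tails the posterior is Beta(3+k, 24), with mean (3+k)/(3+24+k).
Set (3+k)/(27+k) > 0.48 and solve: k > (0.48·27 − 3)/(1 − 0.48) = 19.154.
The smallest integer exceeding 19.154 is 20, and checking k=20: (23)/(47) = 0.4894 > 0.48.

k = 20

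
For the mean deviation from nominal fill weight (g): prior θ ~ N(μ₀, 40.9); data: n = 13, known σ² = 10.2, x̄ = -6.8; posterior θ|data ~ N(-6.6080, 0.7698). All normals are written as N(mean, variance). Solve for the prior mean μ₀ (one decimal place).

μ₀ = 3.4

With known observation variance, the Normal–Normal posterior has precision τ_n = τ₀ + n/σ² and mean μ_n = (τ₀μ₀ + (n/σ²)x̄)/τ_n.
Here τ₀ = 1/40.9 = 0.024450 and τ_data = 13/10.2 = 1.274510, so τ_n = 1.298960.
Rearranging for μ₀: μ₀ = (μ_n·τ_n − τ_data·x̄)/τ₀ = (-6.6080·1.298960 − 1.274510·-6.8) / 0.024450 = 0.083140/0.024450 ≈ 3.4.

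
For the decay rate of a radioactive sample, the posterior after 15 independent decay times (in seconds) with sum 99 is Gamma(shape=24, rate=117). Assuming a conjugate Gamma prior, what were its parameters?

Gamma(shape=9, rate=18)

For an exponential likelihood with a Gamma(α, β) prior on the rate, n observations with total T give posterior Gamma(α+n, β+T).
So α = 24 − 15 = 9 and β = 117 − 99 = 18.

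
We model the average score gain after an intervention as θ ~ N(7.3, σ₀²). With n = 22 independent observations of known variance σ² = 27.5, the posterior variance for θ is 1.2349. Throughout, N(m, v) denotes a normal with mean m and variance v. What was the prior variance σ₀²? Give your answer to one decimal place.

σ₀² = 102.2

Posterior precision equals prior precision plus data precision: 1/σ_n² = 1/σ₀² + n/σ².
So 1/σ₀² = 1/1.2349 − 22/27.5 = 0.809782 − 0.800000 = 0.009782.
Hence σ₀² = 1/0.009782 ≈ 102.2.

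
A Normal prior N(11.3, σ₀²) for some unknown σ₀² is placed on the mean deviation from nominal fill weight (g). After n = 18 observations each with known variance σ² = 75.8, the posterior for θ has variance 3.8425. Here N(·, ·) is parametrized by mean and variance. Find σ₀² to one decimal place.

σ₀² = 43.9

Posterior precision equals prior precision plus data precision: 1/σ_n² = 1/σ₀² + n/σ².
So 1/σ₀² = 1/3.8425 − 18/75.8 = 0.260247 − 0.237467 = 0.022780.
Hence σ₀² = 1/0.022780 ≈ 43.9.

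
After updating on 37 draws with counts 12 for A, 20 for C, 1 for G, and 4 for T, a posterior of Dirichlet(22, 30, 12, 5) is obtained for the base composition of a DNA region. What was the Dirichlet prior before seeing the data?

For a Dirichlet(α) prior with multinomial counts c, the posterior is Dirichlet(α + c) componentwise.
Subtract each count from the matching posterior parameter: 22−12=10, 30−20=10, 12−1=11, 5−4=1.

Dirichlet(10, 10, 11, 1)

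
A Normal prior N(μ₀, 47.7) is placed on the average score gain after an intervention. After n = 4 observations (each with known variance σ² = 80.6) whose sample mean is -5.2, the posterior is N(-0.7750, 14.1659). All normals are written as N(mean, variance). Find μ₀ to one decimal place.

μ₀ = 9.7

With known observation variance, the Normal–Normal posterior has precision τ_n = τ₀ + n/σ² and mean μ_n = (τ₀μ₀ + (n/σ²)x̄)/τ_n.
Here τ₀ = 1/47.7 = 0.020964 and τ_data = 4/80.6 = 0.049628, so τ_n = 0.070592.
Rearranging for μ₀: μ₀ = (μ_n·τ_n − τ_data·x̄)/τ₀ = (-0.7750·0.070592 − 0.049628·-5.2) / 0.020964 = 0.203357/0.020964 ≈ 9.7.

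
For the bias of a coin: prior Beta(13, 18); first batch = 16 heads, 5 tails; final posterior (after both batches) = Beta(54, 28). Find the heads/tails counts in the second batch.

25 heads and 5 tails

Sequential conjugate updates are equivalent to a single update on the pooled data, so total successes = posterior α − prior α and total failures = posterior β − prior β.
Total across both batches: 54−13=41 heads, 28−18=10 tails.
Subtract the first batch: 41−16=25 heads and 10−5=5 tails.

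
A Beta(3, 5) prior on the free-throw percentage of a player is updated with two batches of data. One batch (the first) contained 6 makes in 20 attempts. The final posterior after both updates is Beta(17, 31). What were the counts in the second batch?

8 makes and 12 misses

Because Beta–binomial updating is additive in the counts, the combined data contributed (α_post−α_prior, β_post−β_prior) successes and failures.
Total across both batches: 17−3=14 makes, 31−5=26 misses.
Subtract the first batch: 14−6=8 makes and 26−14=12 misses.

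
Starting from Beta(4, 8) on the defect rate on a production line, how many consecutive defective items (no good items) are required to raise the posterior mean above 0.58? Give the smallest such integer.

After k defective items and 0 good items the posterior is Beta(4+k, 8), with mean (4+k)/(4+8+k).
Set (4+k)/(12+k) > 0.58 and solve: k > (0.58·12 − 4)/(1 − 0.58) = 7.048.
The smallest integer exceeding 7.048 is 8.

k = 8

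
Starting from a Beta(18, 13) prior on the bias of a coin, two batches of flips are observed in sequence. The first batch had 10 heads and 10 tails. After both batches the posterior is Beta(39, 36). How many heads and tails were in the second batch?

Sequential conjugate updates are equivalent to a single update on the pooled data, so total successes = posterior α − prior α and total failures = posterior β − prior β.
Total across both batches: 39−18=21 heads, 36−13=23 tails.
Subtract the first batch: 21−10=11 heads and 23−10=13 tails.

11 heads and 13 tails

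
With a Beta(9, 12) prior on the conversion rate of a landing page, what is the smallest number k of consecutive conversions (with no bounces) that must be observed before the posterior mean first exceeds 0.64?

k = 13

After k conversions and 0 bounces the posterior is Beta(9+k, 12), with mean (9+k)/(9+12+k).
Set (9+k)/(21+k) > 0.64 and solve: k > (0.64·21 − 9)/(1 − 0.64) = 12.333.
The smallest integer exceeding 12.333 is 13, and checking k=13: (22)/(34) = 0.6471 > 0.64.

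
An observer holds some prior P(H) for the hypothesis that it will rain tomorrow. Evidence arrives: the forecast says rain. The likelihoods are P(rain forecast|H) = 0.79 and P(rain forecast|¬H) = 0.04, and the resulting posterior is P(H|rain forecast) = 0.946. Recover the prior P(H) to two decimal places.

P(H) = 0.47

Bayes' rule in odds form gives O(H|E) = O(H)·[P(E|H)/P(E|¬H)], hence O(H) = O(H|E)/LR.
Posterior odds = 0.946/(1−0.946) = 17.5185. LR = 0.79/0.04 = 19.7500.
Prior odds = 17.5185/19.7500 = 0.8870, so P(H) = 0.8870/(1+0.8870) ≈ 0.47.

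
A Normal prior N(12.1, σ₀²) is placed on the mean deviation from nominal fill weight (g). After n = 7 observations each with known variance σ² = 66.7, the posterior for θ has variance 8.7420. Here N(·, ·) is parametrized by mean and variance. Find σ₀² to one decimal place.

Posterior precision equals prior precision plus data precision: 1/σ_n² = 1/σ₀² + n/σ².
So 1/σ₀² = 1/8.7420 − 7/66.7 = 0.114390 − 0.104948 = 0.009442.
Hence σ₀² = 1/0.009442 ≈ 105.9.

σ₀² = 105.9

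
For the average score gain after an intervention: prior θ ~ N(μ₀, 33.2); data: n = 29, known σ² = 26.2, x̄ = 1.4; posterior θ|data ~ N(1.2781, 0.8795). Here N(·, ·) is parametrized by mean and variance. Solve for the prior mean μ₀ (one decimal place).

μ₀ = -3.2

With known observation variance, the Normal–Normal posterior has precision τ_n = τ₀ + n/σ² and mean μ_n = (τ₀μ₀ + (n/σ²)x̄)/τ_n.
Here τ₀ = 1/33.2 = 0.030120 and τ_data = 29/26.2 = 1.106870, so τ_n = 1.136990.
Rearranging for μ₀: μ₀ = (μ_n·τ_n − τ_data·x̄)/τ₀ = (1.2781·1.136990 − 1.106870·1.4) / 0.030120 = -0.096431/0.030120 ≈ -3.2.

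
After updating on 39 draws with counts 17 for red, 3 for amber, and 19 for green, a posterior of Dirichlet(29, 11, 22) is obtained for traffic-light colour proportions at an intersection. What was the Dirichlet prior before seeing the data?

For a Dirichlet(α) prior with multinomial counts c, the posterior is Dirichlet(α + c) componentwise.
Subtract each count from the matching posterior parameter: 29−17=12, 11−3=8, 22−19=3.

Dirichlet(12, 8, 3)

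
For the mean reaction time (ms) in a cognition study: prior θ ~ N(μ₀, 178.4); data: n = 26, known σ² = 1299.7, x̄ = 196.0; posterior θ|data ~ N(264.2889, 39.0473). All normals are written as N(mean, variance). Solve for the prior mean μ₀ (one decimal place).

μ₀ = 508.0

The posterior mean is a precision-weighted average: μ_n = (τ₀μ₀ + τ_data·x̄)/(τ₀+τ_data), with τ₀=1/σ₀² and τ_data=n/σ².
Here τ₀ = 1/178.4 = 0.005605 and τ_data = 26/1299.7 = 0.020005, so τ_n = 0.025610.
Rearranging for μ₀: μ₀ = (μ_n·τ_n − τ_data·x̄)/τ₀ = (264.2889·0.025610 − 0.020005·196.0) / 0.005605 = 2.847459/0.005605 ≈ 508.0.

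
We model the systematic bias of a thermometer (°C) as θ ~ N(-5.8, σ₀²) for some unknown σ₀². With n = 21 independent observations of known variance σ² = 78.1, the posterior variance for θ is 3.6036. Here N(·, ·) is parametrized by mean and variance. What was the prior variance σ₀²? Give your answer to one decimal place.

σ₀² = 116.1

For the Normal–Normal model with known σ², precisions add: τ_n = τ₀ + n/σ².
So 1/σ₀² = 1/3.6036 − 21/78.1 = 0.277500 − 0.268886 = 0.008614.
Hence σ₀² = 1/0.008614 ≈ 116.1.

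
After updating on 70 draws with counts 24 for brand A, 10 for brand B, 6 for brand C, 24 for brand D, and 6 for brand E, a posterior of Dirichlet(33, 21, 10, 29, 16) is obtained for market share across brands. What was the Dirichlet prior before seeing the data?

For a Dirichlet(α) prior with multinomial counts c, the posterior is Dirichlet(α + c) componentwise.
Subtract each count from the matching posterior parameter: 33−24=9, 21−10=11, 10−6=4, 29−24=5, 16−6=10.

Dirichlet(9, 11, 4, 5, 10)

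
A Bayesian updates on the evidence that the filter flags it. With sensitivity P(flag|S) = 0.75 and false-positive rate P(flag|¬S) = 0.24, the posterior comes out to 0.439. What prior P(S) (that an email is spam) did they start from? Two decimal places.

In odds form, posterior odds = prior odds × likelihood ratio, so prior odds = posterior odds ÷ LR.
Posterior odds = 0.439/(1−0.439) = 0.7825. LR = 0.75/0.24 = 3.1250.
Prior odds = 0.7825/3.1250 = 0.2504, so P(S) = 0.2504/(1+0.2504) ≈ 0.20.

P(S) = 0.20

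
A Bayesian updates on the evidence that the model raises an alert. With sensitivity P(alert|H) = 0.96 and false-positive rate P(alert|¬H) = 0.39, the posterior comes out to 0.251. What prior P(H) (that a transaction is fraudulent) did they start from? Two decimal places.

Bayes' rule in odds form gives O(H|E) = O(H)·[P(E|H)/P(E|¬H)], hence O(H) = O(H|E)/LR.
Posterior odds = 0.251/(1−0.251) = 0.3351. LR = 0.96/0.39 = 2.4615.
Prior odds = 0.3351/2.4615 = 0.1361, so P(H) = 0.1361/(1+0.1361) ≈ 0.12.

P(H) = 0.12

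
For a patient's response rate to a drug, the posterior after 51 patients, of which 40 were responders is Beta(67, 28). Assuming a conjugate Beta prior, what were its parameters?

Beta is conjugate to the binomial likelihood: posterior = Beta(α+s, β+f).
Subtract the data counts: 67−40=27, 28−11=17.

Beta(27, 17)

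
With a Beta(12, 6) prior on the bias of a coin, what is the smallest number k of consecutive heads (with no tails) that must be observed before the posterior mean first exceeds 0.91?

After k heads and 0 tails the posterior is Beta(12+k, 6), with mean (12+k)/(12+6+k).
Set (12+k)/(18+k) > 0.91 and solve: k > (0.91·18 − 12)/(1 − 0.91) = 48.667.
The smallest integer exceeding 48.667 is 49, and checking k=49: (61)/(67) = 0.9104 > 0.91.

k = 49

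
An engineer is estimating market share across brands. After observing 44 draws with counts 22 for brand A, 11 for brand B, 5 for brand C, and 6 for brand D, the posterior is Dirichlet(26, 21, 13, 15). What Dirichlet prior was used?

Dirichlet(4, 10, 8, 9)

For a Dirichlet(α) prior with multinomial counts c, the posterior is Dirichlet(α + c) componentwise.
Subtract each count from the matching posterior parameter: 26−22=4, 21−11=10, 13−5=8, 15−6=9.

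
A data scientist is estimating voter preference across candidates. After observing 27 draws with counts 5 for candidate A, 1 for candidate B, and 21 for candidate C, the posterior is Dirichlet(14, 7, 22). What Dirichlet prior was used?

Dirichlet(9, 6, 1)

For a Dirichlet(α) prior with multinomial counts c, the posterior is Dirichlet(α + c) componentwise.
Subtract each count from the matching posterior parameter: 14−5=9, 7−1=6, 22−21=1.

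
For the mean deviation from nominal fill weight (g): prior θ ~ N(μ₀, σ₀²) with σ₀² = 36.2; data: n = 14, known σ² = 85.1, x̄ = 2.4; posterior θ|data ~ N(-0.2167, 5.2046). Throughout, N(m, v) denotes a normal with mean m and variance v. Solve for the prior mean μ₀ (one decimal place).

The posterior mean is a precision-weighted average: μ_n = (τ₀μ₀ + τ_data·x̄)/(τ₀+τ_data), with τ₀=1/σ₀² and τ_data=n/σ².
Here τ₀ = 1/36.2 = 0.027624 and τ_data = 14/85.1 = 0.164512, so τ_n = 0.192136.
Rearranging for μ₀: μ₀ = (μ_n·τ_n − τ_data·x̄)/τ₀ = (-0.2167·0.192136 − 0.164512·2.4) / 0.027624 = -0.436465/0.027624 ≈ -15.8.

μ₀ = -15.8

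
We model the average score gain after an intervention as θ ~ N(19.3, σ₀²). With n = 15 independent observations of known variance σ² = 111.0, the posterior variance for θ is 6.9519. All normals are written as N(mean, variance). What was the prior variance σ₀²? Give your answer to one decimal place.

σ₀² = 114.8

Posterior precision equals prior precision plus data precision: 1/σ_n² = 1/σ₀² + n/σ².
So 1/σ₀² = 1/6.9519 − 15/111.0 = 0.143846 − 0.135135 = 0.008711.
Hence σ₀² = 1/0.008711 ≈ 114.8.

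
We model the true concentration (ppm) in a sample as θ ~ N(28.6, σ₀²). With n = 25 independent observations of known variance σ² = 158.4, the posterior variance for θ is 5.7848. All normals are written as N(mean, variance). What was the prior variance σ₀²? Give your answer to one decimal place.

Posterior precision equals prior precision plus data precision: 1/σ_n² = 1/σ₀² + n/σ².
So 1/σ₀² = 1/5.7848 − 25/158.4 = 0.172867 − 0.157828 = 0.015039.
Hence σ₀² = 1/0.015039 ≈ 66.5.

σ₀² = 66.5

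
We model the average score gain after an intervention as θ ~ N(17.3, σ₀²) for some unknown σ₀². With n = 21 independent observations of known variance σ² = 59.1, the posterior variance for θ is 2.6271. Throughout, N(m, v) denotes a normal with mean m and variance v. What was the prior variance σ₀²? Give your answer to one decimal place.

For the Normal–Normal model with known σ², precisions add: τ_n = τ₀ + n/σ².
So 1/σ₀² = 1/2.6271 − 21/59.1 = 0.380648 − 0.355330 = 0.025318.
Hence σ₀² = 1/0.025318 ≈ 39.5.

σ₀² = 39.5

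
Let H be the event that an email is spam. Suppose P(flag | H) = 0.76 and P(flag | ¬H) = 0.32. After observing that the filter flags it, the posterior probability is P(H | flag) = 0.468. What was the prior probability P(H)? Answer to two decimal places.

P(H) = 0.27

In odds form, posterior odds = prior odds × likelihood ratio, so prior odds = posterior odds ÷ LR.
Posterior odds = 0.468/(1−0.468) = 0.8797. LR = 0.76/0.32 = 2.3750.
Prior odds = 0.8797/2.3750 = 0.3704, so P(H) = 0.3704/(1+0.3704) ≈ 0.27.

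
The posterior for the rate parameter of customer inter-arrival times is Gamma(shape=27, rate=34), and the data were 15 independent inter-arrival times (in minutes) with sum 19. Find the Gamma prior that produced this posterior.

For an exponential likelihood with a Gamma(α, β) prior on the rate, n observations with total T give posterior Gamma(α+n, β+T).
So α = 27 − 15 = 12 and β = 34 − 19 = 15.

Gamma(shape=12, rate=15)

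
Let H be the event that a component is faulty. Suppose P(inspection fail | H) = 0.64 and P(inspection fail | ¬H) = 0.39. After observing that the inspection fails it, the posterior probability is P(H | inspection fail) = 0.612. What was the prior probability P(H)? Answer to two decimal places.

In odds form, posterior odds = prior odds × likelihood ratio, so prior odds = posterior odds ÷ LR.
Posterior odds = 0.612/(1−0.612) = 1.5773. LR = 0.64/0.39 = 1.6410.
Prior odds = 1.5773/1.6410 = 0.9612, so P(H) = 0.9612/(1+0.9612) ≈ 0.49.

P(H) = 0.49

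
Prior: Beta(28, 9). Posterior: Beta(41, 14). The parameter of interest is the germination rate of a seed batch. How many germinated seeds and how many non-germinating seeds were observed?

13 germinated seeds and 5 non-germinating seeds

Beta is conjugate to the binomial likelihood: posterior = Beta(a+s, b+f).
Match parameters: s=41−28=13, f=14−9=5.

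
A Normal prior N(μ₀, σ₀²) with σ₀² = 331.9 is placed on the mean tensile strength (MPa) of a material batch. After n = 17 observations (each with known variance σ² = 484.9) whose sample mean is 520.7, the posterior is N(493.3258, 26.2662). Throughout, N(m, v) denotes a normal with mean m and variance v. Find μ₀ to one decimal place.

μ₀ = 174.8

The posterior mean is a precision-weighted average: μ_n = (τ₀μ₀ + τ_data·x̄)/(τ₀+τ_data), with τ₀=1/σ₀² and τ_data=n/σ².
Here τ₀ = 1/331.9 = 0.003013 and τ_data = 17/484.9 = 0.035059, so τ_n = 0.038072.
Rearranging for μ₀: μ₀ = (μ_n·τ_n − τ_data·x̄)/τ₀ = (493.3258·0.038072 − 0.035059·520.7) / 0.003013 = 0.526679/0.003013 ≈ 174.8.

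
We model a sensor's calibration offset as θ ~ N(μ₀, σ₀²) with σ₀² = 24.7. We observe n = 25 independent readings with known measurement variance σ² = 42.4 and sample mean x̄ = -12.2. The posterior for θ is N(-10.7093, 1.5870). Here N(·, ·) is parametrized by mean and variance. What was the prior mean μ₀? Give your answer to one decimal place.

The posterior mean is a precision-weighted average: μ_n = (τ₀μ₀ + τ_data·x̄)/(τ₀+τ_data), with τ₀=1/σ₀² and τ_data=n/σ².
Here τ₀ = 1/24.7 = 0.040486 and τ_data = 25/42.4 = 0.589623, so τ_n = 0.630109.
Rearranging for μ₀: μ₀ = (μ_n·τ_n − τ_data·x̄)/τ₀ = (-10.7093·0.630109 − 0.589623·-12.2) / 0.040486 = 0.445374/0.040486 ≈ 11.0.

μ₀ = 11.0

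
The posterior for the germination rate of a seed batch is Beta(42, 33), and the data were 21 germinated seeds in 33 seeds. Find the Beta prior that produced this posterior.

Beta is conjugate to the binomial likelihood: posterior = Beta(α+s, β+f).
Subtract the data counts: 42−21=21, 33−12=21.

Beta(21, 21)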